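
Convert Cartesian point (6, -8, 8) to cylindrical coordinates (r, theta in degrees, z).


r = sqrt(6^2 + (-8)^2) = 10
theta = atan2(-8, 6) = 306.8699 deg
z = 8

r = 10, theta = 306.8699 deg, z = 8


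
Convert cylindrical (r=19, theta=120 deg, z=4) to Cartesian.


x = 19 * cos(120) = -9.5
y = 19 * sin(120) = 16.4545
z = 4

(-9.5, 16.4545, 4)


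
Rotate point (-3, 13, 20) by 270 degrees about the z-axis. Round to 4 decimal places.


x' = -3*cos(270) - 13*sin(270) = 13
y' = -3*sin(270) + 13*cos(270) = 3
z' = 20

(13, 3, 20)


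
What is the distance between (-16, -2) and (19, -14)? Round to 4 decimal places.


d = sqrt((19--16)^2 + (-14--2)^2) = 37

37


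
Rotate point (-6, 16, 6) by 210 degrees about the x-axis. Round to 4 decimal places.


x' = -6
y' = 16*cos(210) - 6*sin(210) = -10.8564
z' = 16*sin(210) + 6*cos(210) = -13.1962

(-6, -10.8564, -13.1962)


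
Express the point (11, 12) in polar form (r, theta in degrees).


r = sqrt(11^2 + 12^2) = 16.2788
theta = atan2(12, 11) = 47.4896 degrees

r = 16.2788, theta = 47.4896 degrees


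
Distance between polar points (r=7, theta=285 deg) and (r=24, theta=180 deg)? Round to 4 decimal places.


d = sqrt(r1^2 + r2^2 - 2*r1*r2*cos(t2-t1))
d = sqrt(7^2 + 24^2 - 2*7*24*cos(180-285)) = 26.6826

26.6826


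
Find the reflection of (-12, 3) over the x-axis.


Reflection across x-axis: (x, y) -> (x, -y)
(-12, 3) -> (-12, -3)

(-12, -3)


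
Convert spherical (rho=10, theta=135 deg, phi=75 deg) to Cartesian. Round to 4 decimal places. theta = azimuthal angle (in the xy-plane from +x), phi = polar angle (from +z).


x = 10 * sin(75) * cos(135) = -6.8301
y = 10 * sin(75) * sin(135) = 6.8301
z = 10 * cos(75) = 2.5882

(-6.8301, 6.8301, 2.5882)


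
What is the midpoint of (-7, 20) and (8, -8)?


Midpoint = ((-7+8)/2, (20+-8)/2) = (0.5, 6)

(0.5, 6)


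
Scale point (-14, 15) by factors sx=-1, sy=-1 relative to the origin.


Scaling: (x*sx, y*sy) = (-14*-1, 15*-1) = (14, -15)

(14, -15)


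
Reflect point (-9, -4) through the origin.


Reflection through origin: (x, y) -> (-x, -y)
(-9, -4) -> (9, 4)

(9, 4)


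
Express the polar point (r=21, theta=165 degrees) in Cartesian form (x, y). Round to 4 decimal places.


x = 21 * cos(165) = -20.2844
y = 21 * sin(165) = 5.4352

(-20.2844, 5.4352)


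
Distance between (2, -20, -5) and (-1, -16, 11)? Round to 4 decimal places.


d = sqrt((-1-2)^2 + (-16--20)^2 + (11--5)^2) = 16.7631

16.7631


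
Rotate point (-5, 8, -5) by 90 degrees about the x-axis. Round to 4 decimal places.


x' = -5
y' = 8*cos(90) - -5*sin(90) = 5
z' = 8*sin(90) + -5*cos(90) = 8

(-5, 5, 8)


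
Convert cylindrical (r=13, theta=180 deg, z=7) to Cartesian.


x = 13 * cos(180) = -13
y = 13 * sin(180) = 0
z = 7

(-13, 0, 7)


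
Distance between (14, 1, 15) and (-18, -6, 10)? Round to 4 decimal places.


d = sqrt((-18-14)^2 + (-6-1)^2 + (10-15)^2) = 33.1361

33.1361


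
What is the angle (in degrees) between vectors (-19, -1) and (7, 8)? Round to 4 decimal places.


dot = -19*7 + -1*8 = -141
|u| = 19.0263, |v| = 10.6301
cos(angle) = -0.6971
angle = 134.1987 degrees

134.1987 degrees


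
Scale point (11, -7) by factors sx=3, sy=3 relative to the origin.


Scaling: (x*sx, y*sy) = (11*3, -7*3) = (33, -21)

(33, -21)


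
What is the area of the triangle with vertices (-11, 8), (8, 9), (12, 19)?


Area = |x1(y2-y3) + x2(y3-y1) + x3(y1-y2)| / 2
= |-11*(9-19) + 8*(19-8) + 12*(8-9)| / 2
= 93

93


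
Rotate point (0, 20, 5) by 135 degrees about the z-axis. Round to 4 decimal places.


x' = 0*cos(135) - 20*sin(135) = -14.1421
y' = 0*sin(135) + 20*cos(135) = -14.1421
z' = 5

(-14.1421, -14.1421, 5)


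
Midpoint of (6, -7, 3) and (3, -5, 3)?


Midpoint = ((6+3)/2, (-7+-5)/2, (3+3)/2) = (4.5, -6, 3)

(4.5, -6, 3)


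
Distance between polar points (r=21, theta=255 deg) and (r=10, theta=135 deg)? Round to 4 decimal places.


d = sqrt(r1^2 + r2^2 - 2*r1*r2*cos(t2-t1))
d = sqrt(21^2 + 10^2 - 2*21*10*cos(135-255)) = 27.4044

27.4044


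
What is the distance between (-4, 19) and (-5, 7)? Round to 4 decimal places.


d = sqrt((-5--4)^2 + (7-19)^2) = 12.0416

12.0416


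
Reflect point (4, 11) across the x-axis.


Reflection across x-axis: (x, y) -> (x, -y)
(4, 11) -> (4, -11)

(4, -11)


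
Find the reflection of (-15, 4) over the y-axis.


Reflection across y-axis: (x, y) -> (-x, y)
(-15, 4) -> (15, 4)

(15, 4)


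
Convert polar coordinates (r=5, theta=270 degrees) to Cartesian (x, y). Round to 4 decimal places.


x = 5 * cos(270) = 0
y = 5 * sin(270) = -5

(0, -5)


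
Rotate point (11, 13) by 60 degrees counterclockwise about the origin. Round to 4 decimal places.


x' = 11*cos(60) - 13*sin(60) = -5.7583
y' = 11*sin(60) + 13*cos(60) = 16.0263

(-5.7583, 16.0263)


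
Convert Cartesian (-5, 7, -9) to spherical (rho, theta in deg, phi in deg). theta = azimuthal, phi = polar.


rho = sqrt((-5)^2 + 7^2 + (-9)^2) = 12.4499
theta = atan2(7, -5) = 125.5377 deg
phi = acos(-9/12.4499) = 136.2942 deg

rho = 12.4499, theta = 125.5377 deg, phi = 136.2942 deg


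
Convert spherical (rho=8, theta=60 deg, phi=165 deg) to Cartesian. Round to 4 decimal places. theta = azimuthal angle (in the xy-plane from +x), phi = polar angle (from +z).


x = 8 * sin(165) * cos(60) = 1.0353
y = 8 * sin(165) * sin(60) = 1.7932
z = 8 * cos(165) = -7.7274

(1.0353, 1.7932, -7.7274)


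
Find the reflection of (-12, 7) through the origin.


Reflection through origin: (x, y) -> (-x, -y)
(-12, 7) -> (12, -7)

(12, -7)


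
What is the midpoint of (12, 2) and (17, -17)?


Midpoint = ((12+17)/2, (2+-17)/2) = (14.5, -7.5)

(14.5, -7.5)


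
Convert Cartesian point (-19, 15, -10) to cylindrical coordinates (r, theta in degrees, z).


r = sqrt((-19)^2 + 15^2) = 24.2074
theta = atan2(15, -19) = 141.7098 deg
z = -10

r = 24.2074, theta = 141.7098 deg, z = -10


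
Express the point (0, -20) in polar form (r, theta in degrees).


r = sqrt(0^2 + (-20)^2) = 20
theta = atan2(-20, 0) = 270 degrees

r = 20, theta = 270 degrees


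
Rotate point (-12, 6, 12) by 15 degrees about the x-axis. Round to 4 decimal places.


x' = -12
y' = 6*cos(15) - 12*sin(15) = 2.6897
z' = 6*sin(15) + 12*cos(15) = 13.144

(-12, 2.6897, 13.144)


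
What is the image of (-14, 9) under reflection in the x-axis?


Reflection across x-axis: (x, y) -> (x, -y)
(-14, 9) -> (-14, -9)

(-14, -9)


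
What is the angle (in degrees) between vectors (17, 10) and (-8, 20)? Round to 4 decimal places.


dot = 17*-8 + 10*20 = 64
|u| = 19.7231, |v| = 21.5407
cos(angle) = 0.1506
angle = 81.3359 degrees

81.3359 degrees


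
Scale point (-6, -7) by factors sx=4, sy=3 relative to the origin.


Scaling: (x*sx, y*sy) = (-6*4, -7*3) = (-24, -21)

(-24, -21)


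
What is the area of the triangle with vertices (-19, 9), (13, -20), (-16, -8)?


Area = |x1(y2-y3) + x2(y3-y1) + x3(y1-y2)| / 2
= |-19*(-20--8) + 13*(-8-9) + -16*(9--20)| / 2
= 228.5

228.5


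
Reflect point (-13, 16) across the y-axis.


Reflection across y-axis: (x, y) -> (-x, y)
(-13, 16) -> (13, 16)

(13, 16)


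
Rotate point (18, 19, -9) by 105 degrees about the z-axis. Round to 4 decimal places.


x' = 18*cos(105) - 19*sin(105) = -23.0113
y' = 18*sin(105) + 19*cos(105) = 12.4691
z' = -9

(-23.0113, 12.4691, -9)


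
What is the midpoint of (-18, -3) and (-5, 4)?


Midpoint = ((-18+-5)/2, (-3+4)/2) = (-11.5, 0.5)

(-11.5, 0.5)


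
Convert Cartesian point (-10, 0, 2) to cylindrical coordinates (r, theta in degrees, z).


r = sqrt((-10)^2 + 0^2) = 10
theta = atan2(0, -10) = 180 deg
z = 2

r = 10, theta = 180 deg, z = 2


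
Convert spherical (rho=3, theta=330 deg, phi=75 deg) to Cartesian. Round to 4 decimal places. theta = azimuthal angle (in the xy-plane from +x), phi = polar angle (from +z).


x = 3 * sin(75) * cos(330) = 2.5095
y = 3 * sin(75) * sin(330) = -1.4489
z = 3 * cos(75) = 0.7765

(2.5095, -1.4489, 0.7765)


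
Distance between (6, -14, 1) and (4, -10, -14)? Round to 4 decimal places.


d = sqrt((4-6)^2 + (-10--14)^2 + (-14-1)^2) = 15.6525

15.6525


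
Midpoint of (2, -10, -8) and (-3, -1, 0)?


Midpoint = ((2+-3)/2, (-10+-1)/2, (-8+0)/2) = (-0.5, -5.5, -4)

(-0.5, -5.5, -4)


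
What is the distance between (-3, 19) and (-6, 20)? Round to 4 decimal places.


d = sqrt((-6--3)^2 + (20-19)^2) = 3.1623

3.1623


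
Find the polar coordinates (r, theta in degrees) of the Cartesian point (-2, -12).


r = sqrt((-2)^2 + (-12)^2) = 12.1655
theta = atan2(-12, -2) = 260.5377 degrees

r = 12.1655, theta = 260.5377 degrees


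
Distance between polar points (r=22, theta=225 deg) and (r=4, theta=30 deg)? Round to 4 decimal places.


d = sqrt(r1^2 + r2^2 - 2*r1*r2*cos(t2-t1))
d = sqrt(22^2 + 4^2 - 2*22*4*cos(30-225)) = 25.8844

25.8844


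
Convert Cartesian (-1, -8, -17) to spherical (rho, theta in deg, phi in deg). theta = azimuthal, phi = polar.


rho = sqrt((-1)^2 + (-8)^2 + (-17)^2) = 18.8149
theta = atan2(-8, -1) = 262.875 deg
phi = acos(-17/18.8149) = 154.6273 deg

rho = 18.8149, theta = 262.875 deg, phi = 154.6273 deg


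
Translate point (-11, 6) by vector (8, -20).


Translation: (x+dx, y+dy) = (-11+8, 6+-20) = (-3, -14)

(-3, -14)


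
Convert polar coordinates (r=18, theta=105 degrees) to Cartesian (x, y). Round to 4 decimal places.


x = 18 * cos(105) = -4.6587
y = 18 * sin(105) = 17.3867

(-4.6587, 17.3867)


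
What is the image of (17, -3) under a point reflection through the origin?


Reflection through origin: (x, y) -> (-x, -y)
(17, -3) -> (-17, 3)

(-17, 3)


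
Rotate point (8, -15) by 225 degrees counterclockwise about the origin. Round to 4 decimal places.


x' = 8*cos(225) - -15*sin(225) = -16.2635
y' = 8*sin(225) + -15*cos(225) = 4.9497

(-16.2635, 4.9497)


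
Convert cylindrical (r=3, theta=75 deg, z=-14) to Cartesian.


x = 3 * cos(75) = 0.7765
y = 3 * sin(75) = 2.8978
z = -14

(0.7765, 2.8978, -14)


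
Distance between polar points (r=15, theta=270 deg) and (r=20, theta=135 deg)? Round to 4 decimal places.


d = sqrt(r1^2 + r2^2 - 2*r1*r2*cos(t2-t1))
d = sqrt(15^2 + 20^2 - 2*15*20*cos(135-270)) = 32.3923

32.3923


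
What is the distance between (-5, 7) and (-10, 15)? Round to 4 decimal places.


d = sqrt((-10--5)^2 + (15-7)^2) = 9.434

9.434


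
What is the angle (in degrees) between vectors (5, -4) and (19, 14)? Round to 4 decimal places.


dot = 5*19 + -4*14 = 39
|u| = 6.4031, |v| = 23.6008
cos(angle) = 0.2581
angle = 75.0442 degrees

75.0442 degrees


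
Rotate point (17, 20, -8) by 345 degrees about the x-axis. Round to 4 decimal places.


x' = 17
y' = 20*cos(345) - -8*sin(345) = 17.248
z' = 20*sin(345) + -8*cos(345) = -12.9038

(17, 17.248, -12.9038)


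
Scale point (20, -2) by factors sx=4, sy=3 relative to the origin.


Scaling: (x*sx, y*sy) = (20*4, -2*3) = (80, -6)

(80, -6)


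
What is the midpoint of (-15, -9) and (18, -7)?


Midpoint = ((-15+18)/2, (-9+-7)/2) = (1.5, -8)

(1.5, -8)


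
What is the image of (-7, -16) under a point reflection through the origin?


Reflection through origin: (x, y) -> (-x, -y)
(-7, -16) -> (7, 16)

(7, 16)


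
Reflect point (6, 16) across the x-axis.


Reflection across x-axis: (x, y) -> (x, -y)
(6, 16) -> (6, -16)

(6, -16)


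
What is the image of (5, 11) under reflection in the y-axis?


Reflection across y-axis: (x, y) -> (-x, y)
(5, 11) -> (-5, 11)

(-5, 11)


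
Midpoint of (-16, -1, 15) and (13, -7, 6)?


Midpoint = ((-16+13)/2, (-1+-7)/2, (15+6)/2) = (-1.5, -4, 10.5)

(-1.5, -4, 10.5)


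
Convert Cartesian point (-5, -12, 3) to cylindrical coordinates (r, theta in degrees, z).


r = sqrt((-5)^2 + (-12)^2) = 13
theta = atan2(-12, -5) = 247.3801 deg
z = 3

r = 13, theta = 247.3801 deg, z = 3


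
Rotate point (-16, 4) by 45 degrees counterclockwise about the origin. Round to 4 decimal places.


x' = -16*cos(45) - 4*sin(45) = -14.1421
y' = -16*sin(45) + 4*cos(45) = -8.4853

(-14.1421, -8.4853)


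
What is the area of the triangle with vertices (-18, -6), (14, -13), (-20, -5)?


Area = |x1(y2-y3) + x2(y3-y1) + x3(y1-y2)| / 2
= |-18*(-13--5) + 14*(-5--6) + -20*(-6--13)| / 2
= 9

9


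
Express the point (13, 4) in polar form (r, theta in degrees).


r = sqrt(13^2 + 4^2) = 13.6015
theta = atan2(4, 13) = 17.1027 degrees

r = 13.6015, theta = 17.1027 degrees


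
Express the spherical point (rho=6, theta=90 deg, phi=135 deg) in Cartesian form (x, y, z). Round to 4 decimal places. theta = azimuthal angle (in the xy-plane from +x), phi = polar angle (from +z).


x = 6 * sin(135) * cos(90) = 0
y = 6 * sin(135) * sin(90) = 4.2426
z = 6 * cos(135) = -4.2426

(0, 4.2426, -4.2426)


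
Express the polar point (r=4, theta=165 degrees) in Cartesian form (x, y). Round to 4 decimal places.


x = 4 * cos(165) = -3.8637
y = 4 * sin(165) = 1.0353

(-3.8637, 1.0353)


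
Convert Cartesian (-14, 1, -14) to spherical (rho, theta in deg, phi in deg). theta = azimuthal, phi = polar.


rho = sqrt((-14)^2 + 1^2 + (-14)^2) = 19.8242
theta = atan2(1, -14) = 175.9144 deg
phi = acos(-14/19.8242) = 134.9271 deg

rho = 19.8242, theta = 175.9144 deg, phi = 134.9271 deg


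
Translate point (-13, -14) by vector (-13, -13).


Translation: (x+dx, y+dy) = (-13+-13, -14+-13) = (-26, -27)

(-26, -27)


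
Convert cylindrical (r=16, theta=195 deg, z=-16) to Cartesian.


x = 16 * cos(195) = -15.4548
y = 16 * sin(195) = -4.1411
z = -16

(-15.4548, -4.1411, -16)


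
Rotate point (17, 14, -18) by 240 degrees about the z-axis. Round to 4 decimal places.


x' = 17*cos(240) - 14*sin(240) = 3.6244
y' = 17*sin(240) + 14*cos(240) = -21.7224
z' = -18

(3.6244, -21.7224, -18)


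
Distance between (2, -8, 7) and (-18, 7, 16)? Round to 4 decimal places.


d = sqrt((-18-2)^2 + (7--8)^2 + (16-7)^2) = 26.5707

26.5707


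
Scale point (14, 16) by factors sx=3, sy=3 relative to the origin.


Scaling: (x*sx, y*sy) = (14*3, 16*3) = (42, 48)

(42, 48)


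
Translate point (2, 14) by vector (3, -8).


Translation: (x+dx, y+dy) = (2+3, 14+-8) = (5, 6)

(5, 6)


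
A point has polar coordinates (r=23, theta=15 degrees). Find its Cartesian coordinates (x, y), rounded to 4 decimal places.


x = 23 * cos(15) = 22.2163
y = 23 * sin(15) = 5.9528

(22.2163, 5.9528)


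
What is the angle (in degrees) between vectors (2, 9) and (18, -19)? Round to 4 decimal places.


dot = 2*18 + 9*-19 = -135
|u| = 9.2195, |v| = 26.1725
cos(angle) = -0.5595
angle = 124.0193 degrees

124.0193 degrees


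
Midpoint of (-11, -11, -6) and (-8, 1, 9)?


Midpoint = ((-11+-8)/2, (-11+1)/2, (-6+9)/2) = (-9.5, -5, 1.5)

(-9.5, -5, 1.5)


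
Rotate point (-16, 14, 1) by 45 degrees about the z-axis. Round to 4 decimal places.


x' = -16*cos(45) - 14*sin(45) = -21.2132
y' = -16*sin(45) + 14*cos(45) = -1.4142
z' = 1

(-21.2132, -1.4142, 1)


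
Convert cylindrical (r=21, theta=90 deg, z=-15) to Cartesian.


x = 21 * cos(90) = 0
y = 21 * sin(90) = 21
z = -15

(0, 21, -15)


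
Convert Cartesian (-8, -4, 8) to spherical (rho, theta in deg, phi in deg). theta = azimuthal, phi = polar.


rho = sqrt((-8)^2 + (-4)^2 + 8^2) = 12
theta = atan2(-4, -8) = 206.5651 deg
phi = acos(8/12) = 48.1897 deg

rho = 12, theta = 206.5651 deg, phi = 48.1897 deg


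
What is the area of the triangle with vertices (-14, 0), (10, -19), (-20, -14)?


Area = |x1(y2-y3) + x2(y3-y1) + x3(y1-y2)| / 2
= |-14*(-19--14) + 10*(-14-0) + -20*(0--19)| / 2
= 225

225


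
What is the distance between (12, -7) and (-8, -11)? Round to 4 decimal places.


d = sqrt((-8-12)^2 + (-11--7)^2) = 20.3961

20.3961


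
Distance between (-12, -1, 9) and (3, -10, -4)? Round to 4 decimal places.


d = sqrt((3--12)^2 + (-10--1)^2 + (-4-9)^2) = 21.7945

21.7945


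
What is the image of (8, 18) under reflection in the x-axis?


Reflection across x-axis: (x, y) -> (x, -y)
(8, 18) -> (8, -18)

(8, -18)


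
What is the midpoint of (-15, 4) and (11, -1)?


Midpoint = ((-15+11)/2, (4+-1)/2) = (-2, 1.5)

(-2, 1.5)


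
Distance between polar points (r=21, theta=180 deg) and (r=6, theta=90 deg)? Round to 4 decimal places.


d = sqrt(r1^2 + r2^2 - 2*r1*r2*cos(t2-t1))
d = sqrt(21^2 + 6^2 - 2*21*6*cos(90-180)) = 21.8403

21.8403


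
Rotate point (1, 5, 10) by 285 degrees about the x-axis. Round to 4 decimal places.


x' = 1
y' = 5*cos(285) - 10*sin(285) = 10.9534
z' = 5*sin(285) + 10*cos(285) = -2.2414

(1, 10.9534, -2.2414)


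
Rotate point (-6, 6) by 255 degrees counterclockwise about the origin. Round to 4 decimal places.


x' = -6*cos(255) - 6*sin(255) = 7.3485
y' = -6*sin(255) + 6*cos(255) = 4.2426

(7.3485, 4.2426)


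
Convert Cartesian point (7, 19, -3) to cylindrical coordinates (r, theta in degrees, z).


r = sqrt(7^2 + 19^2) = 20.2485
theta = atan2(19, 7) = 69.7751 deg
z = -3

r = 20.2485, theta = 69.7751 deg, z = -3


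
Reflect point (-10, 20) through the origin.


Reflection through origin: (x, y) -> (-x, -y)
(-10, 20) -> (10, -20)

(10, -20)


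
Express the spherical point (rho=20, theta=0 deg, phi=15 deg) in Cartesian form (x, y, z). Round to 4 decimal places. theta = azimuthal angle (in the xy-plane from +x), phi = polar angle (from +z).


x = 20 * sin(15) * cos(0) = 5.1764
y = 20 * sin(15) * sin(0) = 0
z = 20 * cos(15) = 19.3185

(5.1764, 0, 19.3185)


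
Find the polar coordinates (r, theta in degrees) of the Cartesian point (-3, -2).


r = sqrt((-3)^2 + (-2)^2) = 3.6056
theta = atan2(-2, -3) = 213.6901 degrees

r = 3.6056, theta = 213.6901 degrees


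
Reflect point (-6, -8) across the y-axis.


Reflection across y-axis: (x, y) -> (-x, y)
(-6, -8) -> (6, -8)

(6, -8)


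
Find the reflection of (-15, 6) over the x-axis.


Reflection across x-axis: (x, y) -> (x, -y)
(-15, 6) -> (-15, -6)

(-15, -6)


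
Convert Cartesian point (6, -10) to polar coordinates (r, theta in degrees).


r = sqrt(6^2 + (-10)^2) = 11.6619
theta = atan2(-10, 6) = 300.9638 degrees

r = 11.6619, theta = 300.9638 degrees


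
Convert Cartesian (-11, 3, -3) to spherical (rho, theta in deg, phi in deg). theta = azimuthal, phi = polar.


rho = sqrt((-11)^2 + 3^2 + (-3)^2) = 11.7898
theta = atan2(3, -11) = 164.7449 deg
phi = acos(-3/11.7898) = 104.7414 deg

rho = 11.7898, theta = 164.7449 deg, phi = 104.7414 deg


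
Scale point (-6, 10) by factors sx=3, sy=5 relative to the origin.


Scaling: (x*sx, y*sy) = (-6*3, 10*5) = (-18, 50)

(-18, 50)


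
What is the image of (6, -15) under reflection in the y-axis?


Reflection across y-axis: (x, y) -> (-x, y)
(6, -15) -> (-6, -15)

(-6, -15)


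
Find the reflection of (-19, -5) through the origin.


Reflection through origin: (x, y) -> (-x, -y)
(-19, -5) -> (19, 5)

(19, 5)


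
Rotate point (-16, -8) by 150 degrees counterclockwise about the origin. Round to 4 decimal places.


x' = -16*cos(150) - -8*sin(150) = 17.8564
y' = -16*sin(150) + -8*cos(150) = -1.0718

(17.8564, -1.0718)


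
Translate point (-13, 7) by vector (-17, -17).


Translation: (x+dx, y+dy) = (-13+-17, 7+-17) = (-30, -10)

(-30, -10)


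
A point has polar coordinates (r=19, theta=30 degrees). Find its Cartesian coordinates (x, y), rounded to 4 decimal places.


x = 19 * cos(30) = 16.4545
y = 19 * sin(30) = 9.5

(16.4545, 9.5)


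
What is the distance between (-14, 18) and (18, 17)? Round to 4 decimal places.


d = sqrt((18--14)^2 + (17-18)^2) = 32.0156

32.0156


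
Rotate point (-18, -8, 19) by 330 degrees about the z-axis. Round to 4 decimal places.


x' = -18*cos(330) - -8*sin(330) = -19.5885
y' = -18*sin(330) + -8*cos(330) = 2.0718
z' = 19

(-19.5885, 2.0718, 19)


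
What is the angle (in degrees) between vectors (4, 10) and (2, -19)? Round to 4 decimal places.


dot = 4*2 + 10*-19 = -182
|u| = 10.7703, |v| = 19.105
cos(angle) = -0.8845
angle = 152.1896 degrees

152.1896 degrees


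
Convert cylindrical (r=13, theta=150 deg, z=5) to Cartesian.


x = 13 * cos(150) = -11.2583
y = 13 * sin(150) = 6.5
z = 5

(-11.2583, 6.5, 5)


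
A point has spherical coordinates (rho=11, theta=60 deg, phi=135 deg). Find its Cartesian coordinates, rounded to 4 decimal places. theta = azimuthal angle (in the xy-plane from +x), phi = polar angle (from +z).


x = 11 * sin(135) * cos(60) = 3.8891
y = 11 * sin(135) * sin(60) = 6.7361
z = 11 * cos(135) = -7.7782

(3.8891, 6.7361, -7.7782)


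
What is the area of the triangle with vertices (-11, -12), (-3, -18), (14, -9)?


Area = |x1(y2-y3) + x2(y3-y1) + x3(y1-y2)| / 2
= |-11*(-18--9) + -3*(-9--12) + 14*(-12--18)| / 2
= 87

87


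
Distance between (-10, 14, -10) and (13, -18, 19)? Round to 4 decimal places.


d = sqrt((13--10)^2 + (-18-14)^2 + (19--10)^2) = 48.9285

48.9285


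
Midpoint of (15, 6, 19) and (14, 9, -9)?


Midpoint = ((15+14)/2, (6+9)/2, (19+-9)/2) = (14.5, 7.5, 5)

(14.5, 7.5, 5)


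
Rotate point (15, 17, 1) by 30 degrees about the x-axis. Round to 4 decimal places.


x' = 15
y' = 17*cos(30) - 1*sin(30) = 14.2224
z' = 17*sin(30) + 1*cos(30) = 9.366

(15, 14.2224, 9.366)


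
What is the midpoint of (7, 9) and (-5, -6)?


Midpoint = ((7+-5)/2, (9+-6)/2) = (1, 1.5)

(1, 1.5)


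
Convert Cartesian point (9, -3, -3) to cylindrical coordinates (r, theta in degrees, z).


r = sqrt(9^2 + (-3)^2) = 9.4868
theta = atan2(-3, 9) = 341.5651 deg
z = -3

r = 9.4868, theta = 341.5651 deg, z = -3


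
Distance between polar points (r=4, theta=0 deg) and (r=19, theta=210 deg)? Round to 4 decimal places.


d = sqrt(r1^2 + r2^2 - 2*r1*r2*cos(t2-t1))
d = sqrt(4^2 + 19^2 - 2*4*19*cos(210-0)) = 22.553

22.553


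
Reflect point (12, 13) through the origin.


Reflection through origin: (x, y) -> (-x, -y)
(12, 13) -> (-12, -13)

(-12, -13)


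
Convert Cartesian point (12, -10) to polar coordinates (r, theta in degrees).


r = sqrt(12^2 + (-10)^2) = 15.6205
theta = atan2(-10, 12) = 320.1944 degrees

r = 15.6205, theta = 320.1944 degrees


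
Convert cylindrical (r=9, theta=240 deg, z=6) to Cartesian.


x = 9 * cos(240) = -4.5
y = 9 * sin(240) = -7.7942
z = 6

(-4.5, -7.7942, 6)


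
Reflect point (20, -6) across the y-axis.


Reflection across y-axis: (x, y) -> (-x, y)
(20, -6) -> (-20, -6)

(-20, -6)


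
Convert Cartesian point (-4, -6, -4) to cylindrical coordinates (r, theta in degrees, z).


r = sqrt((-4)^2 + (-6)^2) = 7.2111
theta = atan2(-6, -4) = 236.3099 deg
z = -4

r = 7.2111, theta = 236.3099 deg, z = -4


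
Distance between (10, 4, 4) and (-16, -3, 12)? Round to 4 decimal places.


d = sqrt((-16-10)^2 + (-3-4)^2 + (12-4)^2) = 28.0891

28.0891


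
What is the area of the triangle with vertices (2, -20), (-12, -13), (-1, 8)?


Area = |x1(y2-y3) + x2(y3-y1) + x3(y1-y2)| / 2
= |2*(-13-8) + -12*(8--20) + -1*(-20--13)| / 2
= 185.5

185.5


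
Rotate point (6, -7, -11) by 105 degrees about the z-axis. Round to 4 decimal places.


x' = 6*cos(105) - -7*sin(105) = 5.2086
y' = 6*sin(105) + -7*cos(105) = 7.6073
z' = -11

(5.2086, 7.6073, -11)


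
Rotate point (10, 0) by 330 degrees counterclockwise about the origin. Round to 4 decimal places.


x' = 10*cos(330) - 0*sin(330) = 8.6603
y' = 10*sin(330) + 0*cos(330) = -5

(8.6603, -5)


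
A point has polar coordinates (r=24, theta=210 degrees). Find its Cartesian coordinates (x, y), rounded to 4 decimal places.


x = 24 * cos(210) = -20.7846
y = 24 * sin(210) = -12

(-20.7846, -12)


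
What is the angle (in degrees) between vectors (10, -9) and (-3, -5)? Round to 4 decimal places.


dot = 10*-3 + -9*-5 = 15
|u| = 13.4536, |v| = 5.831
cos(angle) = 0.1912
angle = 78.9765 degrees

78.9765 degrees


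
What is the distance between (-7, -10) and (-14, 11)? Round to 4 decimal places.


d = sqrt((-14--7)^2 + (11--10)^2) = 22.1359

22.1359


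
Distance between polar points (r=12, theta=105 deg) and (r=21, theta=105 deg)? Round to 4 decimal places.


d = sqrt(r1^2 + r2^2 - 2*r1*r2*cos(t2-t1))
d = sqrt(12^2 + 21^2 - 2*12*21*cos(105-105)) = 9

9


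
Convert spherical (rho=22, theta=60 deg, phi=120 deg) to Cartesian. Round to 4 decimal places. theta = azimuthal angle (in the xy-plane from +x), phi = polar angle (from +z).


x = 22 * sin(120) * cos(60) = 9.5263
y = 22 * sin(120) * sin(60) = 16.5
z = 22 * cos(120) = -11

(9.5263, 16.5, -11)


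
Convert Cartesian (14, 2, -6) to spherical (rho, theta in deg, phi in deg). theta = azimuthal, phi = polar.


rho = sqrt(14^2 + 2^2 + (-6)^2) = 15.3623
theta = atan2(2, 14) = 8.1301 deg
phi = acos(-6/15.3623) = 112.9898 deg

rho = 15.3623, theta = 8.1301 deg, phi = 112.9898 deg


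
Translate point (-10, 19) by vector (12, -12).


Translation: (x+dx, y+dy) = (-10+12, 19+-12) = (2, 7)

(2, 7)


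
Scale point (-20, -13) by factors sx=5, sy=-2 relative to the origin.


Scaling: (x*sx, y*sy) = (-20*5, -13*-2) = (-100, 26)

(-100, 26)


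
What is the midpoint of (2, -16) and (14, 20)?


Midpoint = ((2+14)/2, (-16+20)/2) = (8, 2)

(8, 2)


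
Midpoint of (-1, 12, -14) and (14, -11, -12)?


Midpoint = ((-1+14)/2, (12+-11)/2, (-14+-12)/2) = (6.5, 0.5, -13)

(6.5, 0.5, -13)


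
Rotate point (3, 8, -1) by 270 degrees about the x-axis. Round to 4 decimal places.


x' = 3
y' = 8*cos(270) - -1*sin(270) = -1
z' = 8*sin(270) + -1*cos(270) = -8

(3, -1, -8)


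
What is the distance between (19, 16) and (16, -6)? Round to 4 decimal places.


d = sqrt((16-19)^2 + (-6-16)^2) = 22.2036

22.2036


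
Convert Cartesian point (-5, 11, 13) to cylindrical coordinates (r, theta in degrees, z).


r = sqrt((-5)^2 + 11^2) = 12.083
theta = atan2(11, -5) = 114.444 deg
z = 13

r = 12.083, theta = 114.444 deg, z = 13


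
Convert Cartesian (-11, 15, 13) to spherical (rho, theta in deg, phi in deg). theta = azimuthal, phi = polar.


rho = sqrt((-11)^2 + 15^2 + 13^2) = 22.6936
theta = atan2(15, -11) = 126.2538 deg
phi = acos(13/22.6936) = 55.0509 deg

rho = 22.6936, theta = 126.2538 deg, phi = 55.0509 deg


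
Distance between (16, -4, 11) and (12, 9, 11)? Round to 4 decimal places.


d = sqrt((12-16)^2 + (9--4)^2 + (11-11)^2) = 13.6015

13.6015


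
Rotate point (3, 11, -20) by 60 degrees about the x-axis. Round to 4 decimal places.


x' = 3
y' = 11*cos(60) - -20*sin(60) = 22.8205
z' = 11*sin(60) + -20*cos(60) = -0.4737

(3, 22.8205, -0.4737)


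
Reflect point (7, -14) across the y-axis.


Reflection across y-axis: (x, y) -> (-x, y)
(7, -14) -> (-7, -14)

(-7, -14)


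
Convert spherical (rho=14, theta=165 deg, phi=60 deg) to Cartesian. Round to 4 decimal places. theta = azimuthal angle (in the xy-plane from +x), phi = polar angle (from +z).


x = 14 * sin(60) * cos(165) = -11.7112
y = 14 * sin(60) * sin(165) = 3.138
z = 14 * cos(60) = 7

(-11.7112, 3.138, 7)


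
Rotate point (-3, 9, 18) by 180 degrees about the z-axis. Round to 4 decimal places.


x' = -3*cos(180) - 9*sin(180) = 3
y' = -3*sin(180) + 9*cos(180) = -9
z' = 18

(3, -9, 18)


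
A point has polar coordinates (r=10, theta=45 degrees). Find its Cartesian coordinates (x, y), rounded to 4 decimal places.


x = 10 * cos(45) = 7.0711
y = 10 * sin(45) = 7.0711

(7.0711, 7.0711)


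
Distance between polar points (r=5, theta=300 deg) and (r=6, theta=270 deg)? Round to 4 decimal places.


d = sqrt(r1^2 + r2^2 - 2*r1*r2*cos(t2-t1))
d = sqrt(5^2 + 6^2 - 2*5*6*cos(270-300)) = 3.0064

3.0064


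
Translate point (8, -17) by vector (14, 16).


Translation: (x+dx, y+dy) = (8+14, -17+16) = (22, -1)

(22, -1)


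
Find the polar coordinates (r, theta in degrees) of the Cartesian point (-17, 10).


r = sqrt((-17)^2 + 10^2) = 19.7231
theta = atan2(10, -17) = 149.5345 degrees

r = 19.7231, theta = 149.5345 degrees


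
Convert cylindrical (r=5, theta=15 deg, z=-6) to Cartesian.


x = 5 * cos(15) = 4.8296
y = 5 * sin(15) = 1.2941
z = -6

(4.8296, 1.2941, -6)


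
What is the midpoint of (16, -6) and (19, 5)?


Midpoint = ((16+19)/2, (-6+5)/2) = (17.5, -0.5)

(17.5, -0.5)


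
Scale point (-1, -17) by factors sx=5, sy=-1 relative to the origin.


Scaling: (x*sx, y*sy) = (-1*5, -17*-1) = (-5, 17)

(-5, 17)


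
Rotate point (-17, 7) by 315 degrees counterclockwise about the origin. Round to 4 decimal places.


x' = -17*cos(315) - 7*sin(315) = -7.0711
y' = -17*sin(315) + 7*cos(315) = 16.9706

(-7.0711, 16.9706)


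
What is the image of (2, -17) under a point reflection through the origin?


Reflection through origin: (x, y) -> (-x, -y)
(2, -17) -> (-2, 17)

(-2, 17)


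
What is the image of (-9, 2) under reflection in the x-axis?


Reflection across x-axis: (x, y) -> (x, -y)
(-9, 2) -> (-9, -2)

(-9, -2)


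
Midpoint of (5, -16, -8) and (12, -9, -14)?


Midpoint = ((5+12)/2, (-16+-9)/2, (-8+-14)/2) = (8.5, -12.5, -11)

(8.5, -12.5, -11)


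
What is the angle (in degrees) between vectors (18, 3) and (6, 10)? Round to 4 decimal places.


dot = 18*6 + 3*10 = 138
|u| = 18.2483, |v| = 11.6619
cos(angle) = 0.6485
angle = 49.5739 degrees

49.5739 degrees


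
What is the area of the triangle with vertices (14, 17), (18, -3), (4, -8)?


Area = |x1(y2-y3) + x2(y3-y1) + x3(y1-y2)| / 2
= |14*(-3--8) + 18*(-8-17) + 4*(17--3)| / 2
= 150

150


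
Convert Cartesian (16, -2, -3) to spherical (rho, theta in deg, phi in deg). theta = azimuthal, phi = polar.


rho = sqrt(16^2 + (-2)^2 + (-3)^2) = 16.4012
theta = atan2(-2, 16) = 352.875 deg
phi = acos(-3/16.4012) = 100.5395 deg

rho = 16.4012, theta = 352.875 deg, phi = 100.5395 deg


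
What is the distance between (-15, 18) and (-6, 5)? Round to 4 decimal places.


d = sqrt((-6--15)^2 + (5-18)^2) = 15.8114

15.8114


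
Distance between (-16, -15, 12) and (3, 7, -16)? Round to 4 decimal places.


d = sqrt((3--16)^2 + (7--15)^2 + (-16-12)^2) = 40.3609

40.3609


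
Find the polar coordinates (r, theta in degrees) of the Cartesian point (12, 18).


r = sqrt(12^2 + 18^2) = 21.6333
theta = atan2(18, 12) = 56.3099 degrees

r = 21.6333, theta = 56.3099 degrees


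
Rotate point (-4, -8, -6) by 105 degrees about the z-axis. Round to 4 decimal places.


x' = -4*cos(105) - -8*sin(105) = 8.7627
y' = -4*sin(105) + -8*cos(105) = -1.7932
z' = -6

(8.7627, -1.7932, -6)


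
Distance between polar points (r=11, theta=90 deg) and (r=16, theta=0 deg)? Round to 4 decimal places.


d = sqrt(r1^2 + r2^2 - 2*r1*r2*cos(t2-t1))
d = sqrt(11^2 + 16^2 - 2*11*16*cos(0-90)) = 19.4165

19.4165


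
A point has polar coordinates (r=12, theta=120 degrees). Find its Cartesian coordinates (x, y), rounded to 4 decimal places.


x = 12 * cos(120) = -6
y = 12 * sin(120) = 10.3923

(-6, 10.3923)


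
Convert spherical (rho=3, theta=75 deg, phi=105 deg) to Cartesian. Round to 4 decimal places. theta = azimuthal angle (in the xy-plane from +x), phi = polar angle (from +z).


x = 3 * sin(105) * cos(75) = 0.75
y = 3 * sin(105) * sin(75) = 2.799
z = 3 * cos(105) = -0.7765

(0.75, 2.799, -0.7765)


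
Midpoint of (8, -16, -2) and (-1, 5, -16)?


Midpoint = ((8+-1)/2, (-16+5)/2, (-2+-16)/2) = (3.5, -5.5, -9)

(3.5, -5.5, -9)


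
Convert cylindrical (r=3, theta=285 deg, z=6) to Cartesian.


x = 3 * cos(285) = 0.7765
y = 3 * sin(285) = -2.8978
z = 6

(0.7765, -2.8978, 6)


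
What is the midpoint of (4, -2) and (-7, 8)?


Midpoint = ((4+-7)/2, (-2+8)/2) = (-1.5, 3)

(-1.5, 3)


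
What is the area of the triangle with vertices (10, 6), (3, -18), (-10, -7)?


Area = |x1(y2-y3) + x2(y3-y1) + x3(y1-y2)| / 2
= |10*(-18--7) + 3*(-7-6) + -10*(6--18)| / 2
= 194.5

194.5


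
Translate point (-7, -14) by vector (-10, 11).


Translation: (x+dx, y+dy) = (-7+-10, -14+11) = (-17, -3)

(-17, -3)


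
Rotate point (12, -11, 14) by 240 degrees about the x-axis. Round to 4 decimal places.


x' = 12
y' = -11*cos(240) - 14*sin(240) = 17.6244
z' = -11*sin(240) + 14*cos(240) = 2.5263

(12, 17.6244, 2.5263)


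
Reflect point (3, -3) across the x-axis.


Reflection across x-axis: (x, y) -> (x, -y)
(3, -3) -> (3, 3)

(3, 3)


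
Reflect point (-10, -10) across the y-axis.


Reflection across y-axis: (x, y) -> (-x, y)
(-10, -10) -> (10, -10)

(10, -10)


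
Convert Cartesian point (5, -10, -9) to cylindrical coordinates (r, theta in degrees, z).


r = sqrt(5^2 + (-10)^2) = 11.1803
theta = atan2(-10, 5) = 296.5651 deg
z = -9

r = 11.1803, theta = 296.5651 deg, z = -9


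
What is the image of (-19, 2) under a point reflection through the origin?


Reflection through origin: (x, y) -> (-x, -y)
(-19, 2) -> (19, -2)

(19, -2)


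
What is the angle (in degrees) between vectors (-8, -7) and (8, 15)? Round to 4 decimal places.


dot = -8*8 + -7*15 = -169
|u| = 10.6301, |v| = 17
cos(angle) = -0.9352
angle = 159.2584 degrees

159.2584 degrees


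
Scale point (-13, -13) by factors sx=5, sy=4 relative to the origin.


Scaling: (x*sx, y*sy) = (-13*5, -13*4) = (-65, -52)

(-65, -52)


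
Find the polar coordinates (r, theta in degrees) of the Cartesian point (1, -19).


r = sqrt(1^2 + (-19)^2) = 19.0263
theta = atan2(-19, 1) = 273.0128 degrees

r = 19.0263, theta = 273.0128 degrees


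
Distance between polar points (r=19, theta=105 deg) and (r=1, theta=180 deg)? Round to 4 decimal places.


d = sqrt(r1^2 + r2^2 - 2*r1*r2*cos(t2-t1))
d = sqrt(19^2 + 1^2 - 2*19*1*cos(180-105)) = 18.7661

18.7661


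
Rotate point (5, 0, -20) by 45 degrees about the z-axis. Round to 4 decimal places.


x' = 5*cos(45) - 0*sin(45) = 3.5355
y' = 5*sin(45) + 0*cos(45) = 3.5355
z' = -20

(3.5355, 3.5355, -20)


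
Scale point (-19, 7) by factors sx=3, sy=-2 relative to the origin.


Scaling: (x*sx, y*sy) = (-19*3, 7*-2) = (-57, -14)

(-57, -14)


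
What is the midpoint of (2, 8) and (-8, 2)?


Midpoint = ((2+-8)/2, (8+2)/2) = (-3, 5)

(-3, 5)


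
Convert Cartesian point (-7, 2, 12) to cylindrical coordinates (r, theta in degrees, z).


r = sqrt((-7)^2 + 2^2) = 7.2801
theta = atan2(2, -7) = 164.0546 deg
z = 12

r = 7.2801, theta = 164.0546 deg, z = 12


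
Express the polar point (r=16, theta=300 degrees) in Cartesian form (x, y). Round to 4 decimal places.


x = 16 * cos(300) = 8
y = 16 * sin(300) = -13.8564

(8, -13.8564)


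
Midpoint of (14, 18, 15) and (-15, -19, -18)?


Midpoint = ((14+-15)/2, (18+-19)/2, (15+-18)/2) = (-0.5, -0.5, -1.5)

(-0.5, -0.5, -1.5)


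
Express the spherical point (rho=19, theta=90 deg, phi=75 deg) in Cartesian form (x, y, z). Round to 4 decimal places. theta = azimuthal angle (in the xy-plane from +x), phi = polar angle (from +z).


x = 19 * sin(75) * cos(90) = 0
y = 19 * sin(75) * sin(90) = 18.3526
z = 19 * cos(75) = 4.9176

(0, 18.3526, 4.9176)


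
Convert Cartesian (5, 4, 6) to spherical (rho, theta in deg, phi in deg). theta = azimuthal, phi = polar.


rho = sqrt(5^2 + 4^2 + 6^2) = 8.775
theta = atan2(4, 5) = 38.6598 deg
phi = acos(6/8.775) = 46.8616 deg

rho = 8.775, theta = 38.6598 deg, phi = 46.8616 deg


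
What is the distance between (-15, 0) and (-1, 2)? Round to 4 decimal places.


d = sqrt((-1--15)^2 + (2-0)^2) = 14.1421

14.1421


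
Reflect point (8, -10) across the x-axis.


Reflection across x-axis: (x, y) -> (x, -y)
(8, -10) -> (8, 10)

(8, 10)


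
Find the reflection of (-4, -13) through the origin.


Reflection through origin: (x, y) -> (-x, -y)
(-4, -13) -> (4, 13)

(4, 13)


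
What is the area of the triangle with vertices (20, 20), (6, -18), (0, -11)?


Area = |x1(y2-y3) + x2(y3-y1) + x3(y1-y2)| / 2
= |20*(-18--11) + 6*(-11-20) + 0*(20--18)| / 2
= 163

163


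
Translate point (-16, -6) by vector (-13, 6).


Translation: (x+dx, y+dy) = (-16+-13, -6+6) = (-29, 0)

(-29, 0)


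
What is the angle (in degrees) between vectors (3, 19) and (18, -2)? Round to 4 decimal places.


dot = 3*18 + 19*-2 = 16
|u| = 19.2354, |v| = 18.1108
cos(angle) = 0.0459
angle = 87.3676 degrees

87.3676 degrees


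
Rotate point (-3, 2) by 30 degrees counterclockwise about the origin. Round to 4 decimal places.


x' = -3*cos(30) - 2*sin(30) = -3.5981
y' = -3*sin(30) + 2*cos(30) = 0.2321

(-3.5981, 0.2321)


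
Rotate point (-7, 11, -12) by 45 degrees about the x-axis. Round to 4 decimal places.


x' = -7
y' = 11*cos(45) - -12*sin(45) = 16.2635
z' = 11*sin(45) + -12*cos(45) = -0.7071

(-7, 16.2635, -0.7071)


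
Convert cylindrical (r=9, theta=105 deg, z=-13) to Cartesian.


x = 9 * cos(105) = -2.3294
y = 9 * sin(105) = 8.6933
z = -13

(-2.3294, 8.6933, -13)


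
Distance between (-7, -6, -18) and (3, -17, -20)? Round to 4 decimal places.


d = sqrt((3--7)^2 + (-17--6)^2 + (-20--18)^2) = 15

15


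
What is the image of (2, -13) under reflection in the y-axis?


Reflection across y-axis: (x, y) -> (-x, y)
(2, -13) -> (-2, -13)

(-2, -13)


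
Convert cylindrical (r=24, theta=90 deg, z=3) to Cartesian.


x = 24 * cos(90) = 0
y = 24 * sin(90) = 24
z = 3

(0, 24, 3)


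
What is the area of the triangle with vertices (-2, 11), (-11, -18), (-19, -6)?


Area = |x1(y2-y3) + x2(y3-y1) + x3(y1-y2)| / 2
= |-2*(-18--6) + -11*(-6-11) + -19*(11--18)| / 2
= 170

170


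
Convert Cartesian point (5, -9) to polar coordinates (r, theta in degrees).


r = sqrt(5^2 + (-9)^2) = 10.2956
theta = atan2(-9, 5) = 299.0546 degrees

r = 10.2956, theta = 299.0546 degrees


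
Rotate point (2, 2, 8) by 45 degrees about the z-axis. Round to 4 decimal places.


x' = 2*cos(45) - 2*sin(45) = 0
y' = 2*sin(45) + 2*cos(45) = 2.8284
z' = 8

(0, 2.8284, 8)


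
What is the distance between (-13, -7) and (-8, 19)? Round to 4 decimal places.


d = sqrt((-8--13)^2 + (19--7)^2) = 26.4764

26.4764


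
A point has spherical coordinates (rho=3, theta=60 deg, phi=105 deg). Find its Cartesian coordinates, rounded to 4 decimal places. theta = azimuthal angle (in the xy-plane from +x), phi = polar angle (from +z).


x = 3 * sin(105) * cos(60) = 1.4489
y = 3 * sin(105) * sin(60) = 2.5095
z = 3 * cos(105) = -0.7765

(1.4489, 2.5095, -0.7765)


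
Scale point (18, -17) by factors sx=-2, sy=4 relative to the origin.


Scaling: (x*sx, y*sy) = (18*-2, -17*4) = (-36, -68)

(-36, -68)


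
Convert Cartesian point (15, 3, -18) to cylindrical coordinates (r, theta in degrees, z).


r = sqrt(15^2 + 3^2) = 15.2971
theta = atan2(3, 15) = 11.3099 deg
z = -18

r = 15.2971, theta = 11.3099 deg, z = -18


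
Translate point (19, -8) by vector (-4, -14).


Translation: (x+dx, y+dy) = (19+-4, -8+-14) = (15, -22)

(15, -22)


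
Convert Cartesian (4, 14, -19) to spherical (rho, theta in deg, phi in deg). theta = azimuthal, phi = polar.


rho = sqrt(4^2 + 14^2 + (-19)^2) = 23.9374
theta = atan2(14, 4) = 74.0546 deg
phi = acos(-19/23.9374) = 142.5361 deg

rho = 23.9374, theta = 74.0546 deg, phi = 142.5361 deg


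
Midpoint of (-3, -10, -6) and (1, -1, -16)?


Midpoint = ((-3+1)/2, (-10+-1)/2, (-6+-16)/2) = (-1, -5.5, -11)

(-1, -5.5, -11)


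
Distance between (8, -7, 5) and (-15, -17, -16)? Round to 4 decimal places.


d = sqrt((-15-8)^2 + (-17--7)^2 + (-16-5)^2) = 32.7109

32.7109


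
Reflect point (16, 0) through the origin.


Reflection through origin: (x, y) -> (-x, -y)
(16, 0) -> (-16, 0)

(-16, 0)


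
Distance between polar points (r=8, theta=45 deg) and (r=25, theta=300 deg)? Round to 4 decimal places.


d = sqrt(r1^2 + r2^2 - 2*r1*r2*cos(t2-t1))
d = sqrt(8^2 + 25^2 - 2*8*25*cos(300-45)) = 28.1519

28.1519
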